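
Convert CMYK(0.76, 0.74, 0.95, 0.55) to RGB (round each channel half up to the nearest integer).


R = 255 × (1-C) × (1-K) = 255 × 0.24 × 0.45 = 27.54 → 28
G = 255 × (1-M) × (1-K) = 255 × 0.26 × 0.45 = 29.835 → 30
B = 255 × (1-Y) × (1-K) = 255 × 0.05 × 0.45 = 5.7375 → 6
= RGB(28, 30, 6)


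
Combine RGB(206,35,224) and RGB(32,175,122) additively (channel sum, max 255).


Additive: each channel = min(255, C₁+C₂)
R: 206+32 = 238 → 238
G: 35+175 = 210 → 210
B: 224+122 = 346 → 255
= RGB(238, 210, 255)


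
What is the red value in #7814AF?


Color: #7814AF
R = 78 = 120
G = 14 = 20
B = AF = 175
Red = 120


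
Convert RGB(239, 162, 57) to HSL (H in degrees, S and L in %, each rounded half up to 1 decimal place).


Normalize: R'=239/255≈0.9373, G'=162/255≈0.6353, B'=57/255≈0.2235
Max=239/255, Min=57/255, Δ=Max-Min=182/255
L = (Max+Min)/2 = (239+57)/510 = 296/510 = 0.58039… → L = 58.0%
L > 0.5 → S = Δ/(2-Max-Min) = 182/(510-239-57) = 182/214 = 0.85046… → S = 85.0%
(the 1/255 factors cancel in S and H, so raw channel differences can be used)
Max is R' → H = 60 × (((G-B)/Δ) mod 6) = 60 × (((162-57)/182) mod 6)
  105/182 = 0.5769…
  H = 60 × 0.5769… = 34.615…° → H = 34.6°
= HSL(34.6°, 85.0%, 58.0%)


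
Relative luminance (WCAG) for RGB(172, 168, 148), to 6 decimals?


Linearize each channel (sRGB transfer function): c = v/255; c_lin = c/12.92 if c ≤ 0.04045, else ((c+0.055)/1.055)^2.4
  R: 172/255 ≈ 0.674510 > 0.04045 → ((0.674510+0.055)/1.055)^2.4 ≈ 0.412543
  G: 168/255 ≈ 0.658824 > 0.04045 → ((0.658824+0.055)/1.055)^2.4 ≈ 0.391572
  B: 148/255 ≈ 0.580392 > 0.04045 → ((0.580392+0.055)/1.055)^2.4 ≈ 0.296138
R_lin = 0.412543, G_lin = 0.391572, B_lin = 0.296138
L = 0.2126×R + 0.7152×G + 0.0722×B
L = 0.2126×0.412543 + 0.7152×0.391572 + 0.0722×0.296138
L ≈ 0.389140


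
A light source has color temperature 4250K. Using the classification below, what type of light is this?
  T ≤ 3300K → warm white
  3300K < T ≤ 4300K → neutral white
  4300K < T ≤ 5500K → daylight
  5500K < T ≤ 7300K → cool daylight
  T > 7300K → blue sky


Temperature: 4250K
3300K < 4250K ≤ 4300K → neutral white
Classification: neutral white


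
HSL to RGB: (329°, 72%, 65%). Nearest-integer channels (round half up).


H=329°, S=0.72, L=0.65
C = (1-|2L-1|)×S = (1-|0.30|)×0.72 = 0.504
H' = H/60 = 329/60 ≈ 5.4833; X = C×(1-|H' mod 2 - 1|) = 0.2604
m = L - C/2 = 0.65 - 0.252 = 0.398
Sector ⌊H'⌋ = 5 → (R',G',B') = (0.504, 0.0, 0.2604)
RGB = ((R'+m)×255, (G'+m)×255, (B'+m)×255) = (230.01, 101.49, 167.892)
Round half up → RGB(230, 101, 168)


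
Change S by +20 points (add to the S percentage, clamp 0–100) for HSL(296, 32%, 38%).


Original S = 32%
Adjustment = +20 percentage points
New S = 32 + (20) = 52
Clamp to [0, 100] → 52
= HSL(296°, 52%, 38%)


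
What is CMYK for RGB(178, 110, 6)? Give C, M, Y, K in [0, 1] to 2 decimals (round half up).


R'=178/255≈0.6980, G'=110/255≈0.4314, B'=6/255≈0.0235
K = 1 - max(R',G',B') = 1 - 178/255 = 77/255 = 0.30196… → 0.30
(1-R'-K)/(1-K) simplifies to (max-R)/max with max = 178:
C = (178-178)/178 = 0/178 = 0 → 0.00
M = (178-110)/178 = 68/178 = 0.38202… → 0.38
Y = (178-6)/178 = 172/178 = 0.96629… → 0.97
= CMYK(0.00, 0.38, 0.97, 0.30)


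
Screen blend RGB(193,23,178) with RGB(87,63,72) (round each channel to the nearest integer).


Screen: C = 255 - (255-A)×(255-B)/255, rounded to nearest integer
R: 255 - (255-193)×(255-87)/255 = 255 - 10416/255 ≈ 255 - 40.847 = 214.153 → 214
G: 255 - (255-23)×(255-63)/255 = 255 - 44544/255 ≈ 255 - 174.682 = 80.318 → 80
B: 255 - (255-178)×(255-72)/255 = 255 - 14091/255 ≈ 255 - 55.259 = 199.741 → 200
= RGB(214, 80, 200)


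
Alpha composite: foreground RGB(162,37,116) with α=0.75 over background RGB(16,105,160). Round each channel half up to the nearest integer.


C = α×F + (1-α)×B, with 1-α = 0.25
R: 0.75×162 + 0.25×16 = 121.50 + 4.00 = 125.50 → 126
G: 0.75×37 + 0.25×105 = 27.75 + 26.25 = 54.00 → 54
B: 0.75×116 + 0.25×160 = 87.00 + 40.00 = 127.00 → 127
= RGB(126, 54, 127)


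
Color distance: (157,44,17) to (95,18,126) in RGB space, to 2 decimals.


d = √[(R₁-R₂)² + (G₁-G₂)² + (B₁-B₂)²]
d = √[(157-95)² + (44-18)² + (17-126)²]
d = √[3844 + 676 + 11881]
d = √16401
d ≈ 128.07


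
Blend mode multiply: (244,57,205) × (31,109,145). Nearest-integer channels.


Multiply: C = A×B/255, rounded to nearest integer
R: 244×31/255 = 7564/255 ≈ 29.663 → 30
G: 57×109/255 = 6213/255 ≈ 24.365 → 24
B: 205×145/255 = 29725/255 ≈ 116.569 → 117
= RGB(30, 24, 117)


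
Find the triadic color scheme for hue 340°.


Triadic: equally spaced at 120° intervals
H1 = 340°
H2 = (340 + 120) mod 360 = 100°
H3 = (340 + 240) mod 360 = 220°
Triadic = 340°, 100°, 220°


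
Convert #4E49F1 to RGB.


4E → 78 (R)
49 → 73 (G)
F1 → 241 (B)
= RGB(78, 73, 241)


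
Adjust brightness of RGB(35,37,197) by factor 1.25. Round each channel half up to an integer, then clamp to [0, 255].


Multiply each channel by 1.25, round half up, clamp to [0, 255]
R: 35×1.25 = 43.75 → round → 44
G: 37×1.25 = 46.25 → round → 46
B: 197×1.25 = 246.25 → round → 246
= RGB(44, 46, 246)


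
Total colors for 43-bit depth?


Colors = 2^bits = 2^43
= 8,796,093,022,208 colors


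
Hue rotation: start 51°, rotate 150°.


New hue = (H + rotation) mod 360
New hue = (51 + 150) mod 360
= 201 mod 360
= 201°


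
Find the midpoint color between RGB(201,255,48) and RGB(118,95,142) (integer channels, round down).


Midpoint: each channel = ⌊(C₁+C₂)/2⌋
R: ⌊(201+118)/2⌋ = 159
G: ⌊(255+95)/2⌋ = 175
B: ⌊(48+142)/2⌋ = 95
= RGB(159, 175, 95)


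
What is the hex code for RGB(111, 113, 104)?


R = 111 → 6F (hex)
G = 113 → 71 (hex)
B = 104 → 68 (hex)
Hex = #6F7168


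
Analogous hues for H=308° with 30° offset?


Base hue: 308°
Left analog: (308 - 30) mod 360 = 278°
Right analog: (308 + 30) mod 360 = 338°
Analogous hues = 278° and 338°


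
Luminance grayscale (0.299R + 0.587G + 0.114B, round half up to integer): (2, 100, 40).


Gray = 0.299×R + 0.587×G + 0.114×B
Gray = 0.299×2 + 0.587×100 + 0.114×40
Gray = 0.598 + 58.700 + 4.560
Gray = 63.858 → round half up → 64
Gray = 64


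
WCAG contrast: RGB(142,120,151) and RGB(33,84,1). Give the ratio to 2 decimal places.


Linearize each sRGB channel c=v/255: c/12.92 if c ≤ 0.04045 else ((c+0.055)/1.055)^2.4
L = 0.2126×R_lin + 0.7152×G_lin + 0.0722×B_lin
Color 1 (142,120,151):
  R=142: 142/255≈0.5569 > 0.04045 → ((0.5569+0.055)/1.055)^2.4 ≈ 0.27050
  G=120: 120/255≈0.4706 > 0.04045 → ((0.4706+0.055)/1.055)^2.4 ≈ 0.18782
  B=151: 151/255≈0.5922 > 0.04045 → ((0.5922+0.055)/1.055)^2.4 ≈ 0.30947
  L1 = 0.2126×0.27050 + 0.7152×0.18782 + 0.0722×0.30947 ≈ 0.21418
Color 2 (33,84,1):
  R=33: 33/255≈0.1294 > 0.04045 → ((0.1294+0.055)/1.055)^2.4 ≈ 0.01521
  G=84: 84/255≈0.3294 > 0.04045 → ((0.3294+0.055)/1.055)^2.4 ≈ 0.08866
  B=1: 1/255≈0.0039 ≤ 0.04045 → 0.0039/12.92 ≈ 0.00030
  L2 = 0.2126×0.01521 + 0.7152×0.08866 + 0.0722×0.00030 ≈ 0.06666
Lighter = 0.21418, Darker = 0.06666
Ratio = (L_lighter + 0.05) / (L_darker + 0.05)
Ratio = (0.21418 + 0.05) / (0.06666 + 0.05) = 0.26418 / 0.11666 ≈ 2.2645
Ratio ≈ 2.26:1


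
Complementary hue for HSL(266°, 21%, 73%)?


Complement = opposite side of color wheel = hue + 180°
H' = (266 + 180) mod 360 = 86°
S and L unchanged.
= HSL(86°, 21%, 73%)


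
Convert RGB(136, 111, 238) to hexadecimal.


R = 136 → 88 (hex)
G = 111 → 6F (hex)
B = 238 → EE (hex)
Hex = #886FEE


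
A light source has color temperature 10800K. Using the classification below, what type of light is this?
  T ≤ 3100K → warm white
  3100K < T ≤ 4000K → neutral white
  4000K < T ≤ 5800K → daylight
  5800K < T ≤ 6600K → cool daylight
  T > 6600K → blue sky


Temperature: 10800K
10800K > 6600K → blue sky
Classification: blue sky


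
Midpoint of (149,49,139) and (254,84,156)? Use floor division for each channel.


Midpoint: each channel = ⌊(C₁+C₂)/2⌋
R: ⌊(149+254)/2⌋ = 201
G: ⌊(49+84)/2⌋ = 66
B: ⌊(139+156)/2⌋ = 147
= RGB(201, 66, 147)


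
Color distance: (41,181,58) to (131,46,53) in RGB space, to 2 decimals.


d = √[(R₁-R₂)² + (G₁-G₂)² + (B₁-B₂)²]
d = √[(41-131)² + (181-46)² + (58-53)²]
d = √[8100 + 18225 + 25]
d = √26350
d ≈ 162.33


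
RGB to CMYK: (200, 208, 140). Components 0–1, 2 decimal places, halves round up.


R'=200/255≈0.7843, G'=208/255≈0.8157, B'=140/255≈0.5490
K = 1 - max(R',G',B') = 1 - 208/255 = 47/255 = 0.18431… → 0.18
(1-R'-K)/(1-K) simplifies to (max-R)/max with max = 208:
C = (208-200)/208 = 8/208 = 0.03846… → 0.04
M = (208-208)/208 = 0/208 = 0 → 0.00
Y = (208-140)/208 = 68/208 = 0.32692… → 0.33
= CMYK(0.04, 0.00, 0.33, 0.18)


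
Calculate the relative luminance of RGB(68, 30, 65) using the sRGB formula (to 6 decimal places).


Linearize each channel (sRGB transfer function): c = v/255; c_lin = c/12.92 if c ≤ 0.04045, else ((c+0.055)/1.055)^2.4
  R: 68/255 ≈ 0.266667 > 0.04045 → ((0.266667+0.055)/1.055)^2.4 ≈ 0.057805
  G: 30/255 ≈ 0.117647 > 0.04045 → ((0.117647+0.055)/1.055)^2.4 ≈ 0.012983
  B: 65/255 ≈ 0.254902 > 0.04045 → ((0.254902+0.055)/1.055)^2.4 ≈ 0.052861
R_lin = 0.057805, G_lin = 0.012983, B_lin = 0.052861
L = 0.2126×R + 0.7152×G + 0.0722×B
L = 0.2126×0.057805 + 0.7152×0.012983 + 0.0722×0.052861
L ≈ 0.025391


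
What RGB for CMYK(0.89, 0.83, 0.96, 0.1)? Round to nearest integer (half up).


R = 255 × (1-C) × (1-K) = 255 × 0.11 × 0.90 = 25.245 → 25
G = 255 × (1-M) × (1-K) = 255 × 0.17 × 0.90 = 39.015 → 39
B = 255 × (1-Y) × (1-K) = 255 × 0.04 × 0.90 = 9.18 → 9
= RGB(25, 39, 9)


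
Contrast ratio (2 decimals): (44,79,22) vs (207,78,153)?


Linearize each sRGB channel c=v/255: c/12.92 if c ≤ 0.04045 else ((c+0.055)/1.055)^2.4
L = 0.2126×R_lin + 0.7152×G_lin + 0.0722×B_lin
Color 1 (44,79,22):
  R=44: 44/255≈0.1725 > 0.04045 → ((0.1725+0.055)/1.055)^2.4 ≈ 0.02519
  G=79: 79/255≈0.3098 > 0.04045 → ((0.3098+0.055)/1.055)^2.4 ≈ 0.07819
  B=22: 22/255≈0.0863 > 0.04045 → ((0.0863+0.055)/1.055)^2.4 ≈ 0.00802
  L1 = 0.2126×0.02519 + 0.7152×0.07819 + 0.0722×0.00802 ≈ 0.06185
Color 2 (207,78,153):
  R=207: 207/255≈0.8118 > 0.04045 → ((0.8118+0.055)/1.055)^2.4 ≈ 0.62396
  G=78: 78/255≈0.3059 > 0.04045 → ((0.3059+0.055)/1.055)^2.4 ≈ 0.07619
  B=153: 153/255≈0.6000 > 0.04045 → ((0.6000+0.055)/1.055)^2.4 ≈ 0.31855
  L2 = 0.2126×0.62396 + 0.7152×0.07619 + 0.0722×0.31855 ≈ 0.21014
Lighter = 0.21014, Darker = 0.06185
Ratio = (L_lighter + 0.05) / (L_darker + 0.05)
Ratio = (0.21014 + 0.05) / (0.06185 + 0.05) = 0.26014 / 0.11185 ≈ 2.3257
Ratio ≈ 2.33:1


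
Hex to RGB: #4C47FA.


4C → 76 (R)
47 → 71 (G)
FA → 250 (B)
= RGB(76, 71, 250)


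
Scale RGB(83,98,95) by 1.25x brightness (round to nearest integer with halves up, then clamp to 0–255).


Multiply each channel by 1.25, round half up, clamp to [0, 255]
R: 83×1.25 = 103.75 → round → 104
G: 98×1.25 = 122.5 → round → 123
B: 95×1.25 = 118.75 → round → 119
= RGB(104, 123, 119)


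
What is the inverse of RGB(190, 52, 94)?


Invert: (255-R, 255-G, 255-B)
R: 255-190 = 65
G: 255-52 = 203
B: 255-94 = 161
= RGB(65, 203, 161)


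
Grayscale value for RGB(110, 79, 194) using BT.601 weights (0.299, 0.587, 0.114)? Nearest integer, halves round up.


Gray = 0.299×R + 0.587×G + 0.114×B
Gray = 0.299×110 + 0.587×79 + 0.114×194
Gray = 32.890 + 46.373 + 22.116
Gray = 101.379 → round half up → 101
Gray = 101


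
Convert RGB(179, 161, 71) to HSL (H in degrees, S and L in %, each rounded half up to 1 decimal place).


Normalize: R'=179/255≈0.7020, G'=161/255≈0.6314, B'=71/255≈0.2784
Max=179/255, Min=71/255, Δ=Max-Min=108/255
L = (Max+Min)/2 = (179+71)/510 = 250/510 = 0.49019… → L = 49.0%
L ≤ 0.5 → S = Δ/(Max+Min) = 108/(179+71) = 108/250 = 0.432 → S = 43.2%
(the 1/255 factors cancel in S and H, so raw channel differences can be used)
Max is R' → H = 60 × (((G-B)/Δ) mod 6) = 60 × (((161-71)/108) mod 6)
  90/108 = 0.8333…
  H = 60 × 0.8333… = 50° → H = 50.0°
= HSL(50.0°, 43.2%, 49.0%)


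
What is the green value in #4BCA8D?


Color: #4BCA8D
R = 4B = 75
G = CA = 202
B = 8D = 141
Green = 202


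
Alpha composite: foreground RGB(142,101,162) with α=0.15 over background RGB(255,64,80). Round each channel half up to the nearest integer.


C = α×F + (1-α)×B, with 1-α = 0.85
R: 0.15×142 + 0.85×255 = 21.30 + 216.75 = 238.05 → 238
G: 0.15×101 + 0.85×64 = 15.15 + 54.40 = 69.55 → 70
B: 0.15×162 + 0.85×80 = 24.30 + 68.00 = 92.30 → 92
= RGB(238, 70, 92)


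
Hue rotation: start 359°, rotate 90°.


New hue = (H + rotation) mod 360
New hue = (359 + 90) mod 360
= 449 mod 360
= 89°


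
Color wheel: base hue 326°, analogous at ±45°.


Base hue: 326°
Left analog: (326 - 45) mod 360 = 281°
Right analog: (326 + 45) mod 360 = 11°
Analogous hues = 281° and 11°


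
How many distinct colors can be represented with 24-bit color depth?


Colors = 2^bits = 2^24
= 16,777,216 colors


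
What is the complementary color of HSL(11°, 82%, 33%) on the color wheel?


Complement = opposite side of color wheel = hue + 180°
H' = (11 + 180) mod 360 = 191°
S and L unchanged.
= HSL(191°, 82%, 33%)


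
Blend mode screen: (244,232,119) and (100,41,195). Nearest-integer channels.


Screen: C = 255 - (255-A)×(255-B)/255, rounded to nearest integer
R: 255 - (255-244)×(255-100)/255 = 255 - 1705/255 ≈ 255 - 6.686 = 248.314 → 248
G: 255 - (255-232)×(255-41)/255 = 255 - 4922/255 ≈ 255 - 19.302 = 235.698 → 236
B: 255 - (255-119)×(255-195)/255 = 255 - 8160/255 ≈ 255 - 32.000 = 223.000 → 223
= RGB(248, 236, 223)


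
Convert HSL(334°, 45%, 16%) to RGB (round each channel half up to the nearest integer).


H=334°, S=0.45, L=0.16
C = (1-|2L-1|)×S = (1-|-0.68|)×0.45 = 0.144
H' = H/60 = 334/60 ≈ 5.5667; X = C×(1-|H' mod 2 - 1|) = 0.0624
m = L - C/2 = 0.16 - 0.072 = 0.088
Sector ⌊H'⌋ = 5 → (R',G',B') = (0.144, 0.0, 0.0624)
RGB = ((R'+m)×255, (G'+m)×255, (B'+m)×255) = (59.16, 22.44, 38.352)
Round half up → RGB(59, 22, 38)


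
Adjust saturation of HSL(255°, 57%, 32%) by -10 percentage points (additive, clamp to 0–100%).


Original S = 57%
Adjustment = -10 percentage points
New S = 57 + (-10) = 47
Clamp to [0, 100] → 47
= HSL(255°, 47%, 32%)


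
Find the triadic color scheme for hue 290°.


Triadic: equally spaced at 120° intervals
H1 = 290°
H2 = (290 + 120) mod 360 = 50°
H3 = (290 + 240) mod 360 = 170°
Triadic = 290°, 50°, 170°


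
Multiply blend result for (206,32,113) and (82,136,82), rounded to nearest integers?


Multiply: C = A×B/255, rounded to nearest integer
R: 206×82/255 = 16892/255 ≈ 66.243 → 66
G: 32×136/255 = 4352/255 ≈ 17.067 → 17
B: 113×82/255 = 9266/255 ≈ 36.337 → 36
= RGB(66, 17, 36)


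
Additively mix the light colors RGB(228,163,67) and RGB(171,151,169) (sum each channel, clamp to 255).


Additive: each channel = min(255, C₁+C₂)
R: 228+171 = 399 → 255
G: 163+151 = 314 → 255
B: 67+169 = 236 → 236
= RGB(255, 255, 236)


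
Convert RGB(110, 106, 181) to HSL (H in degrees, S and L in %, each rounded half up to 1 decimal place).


Normalize: R'=110/255≈0.4314, G'=106/255≈0.4157, B'=181/255≈0.7098
Max=181/255, Min=106/255, Δ=Max-Min=75/255
L = (Max+Min)/2 = (181+106)/510 = 287/510 = 0.56274… → L = 56.3%
L > 0.5 → S = Δ/(2-Max-Min) = 75/(510-181-106) = 75/223 = 0.33632… → S = 33.6%
(the 1/255 factors cancel in S and H, so raw channel differences can be used)
Max is B' → H = 60 × ((R-G)/Δ + 4) = 60 × ((110-106)/75 + 4)
  4/75 + 4 = 0.0533… + 4 = 4.0533…
  H = 60 × 4.0533… = 243.2° → H = 243.2°
= HSL(243.2°, 33.6%, 56.3%)


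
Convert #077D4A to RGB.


07 → 7 (R)
7D → 125 (G)
4A → 74 (B)
= RGB(7, 125, 74)


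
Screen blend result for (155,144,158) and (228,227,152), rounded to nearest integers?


Screen: C = 255 - (255-A)×(255-B)/255, rounded to nearest integer
R: 255 - (255-155)×(255-228)/255 = 255 - 2700/255 ≈ 255 - 10.588 = 244.412 → 244
G: 255 - (255-144)×(255-227)/255 = 255 - 3108/255 ≈ 255 - 12.188 = 242.812 → 243
B: 255 - (255-158)×(255-152)/255 = 255 - 9991/255 ≈ 255 - 39.180 = 215.820 → 216
= RGB(244, 243, 216)


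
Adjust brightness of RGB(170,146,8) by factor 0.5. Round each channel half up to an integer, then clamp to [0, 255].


Multiply each channel by 0.5, round half up, clamp to [0, 255]
R: 170×0.5 = 85
G: 146×0.5 = 73
B: 8×0.5 = 4
= RGB(85, 73, 4)


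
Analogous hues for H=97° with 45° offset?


Base hue: 97°
Left analog: (97 - 45) mod 360 = 52°
Right analog: (97 + 45) mod 360 = 142°
Analogous hues = 52° and 142°


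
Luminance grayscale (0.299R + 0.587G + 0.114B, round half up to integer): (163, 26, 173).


Gray = 0.299×R + 0.587×G + 0.114×B
Gray = 0.299×163 + 0.587×26 + 0.114×173
Gray = 48.737 + 15.262 + 19.722
Gray = 83.721 → round half up → 84
Gray = 84


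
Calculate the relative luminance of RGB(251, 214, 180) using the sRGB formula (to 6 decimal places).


Linearize each channel (sRGB transfer function): c = v/255; c_lin = c/12.92 if c ≤ 0.04045, else ((c+0.055)/1.055)^2.4
  R: 251/255 ≈ 0.984314 > 0.04045 → ((0.984314+0.055)/1.055)^2.4 ≈ 0.964686
  G: 214/255 ≈ 0.839216 > 0.04045 → ((0.839216+0.055)/1.055)^2.4 ≈ 0.672443
  B: 180/255 ≈ 0.705882 > 0.04045 → ((0.705882+0.055)/1.055)^2.4 ≈ 0.456411
R_lin = 0.964686, G_lin = 0.672443, B_lin = 0.456411
L = 0.2126×R + 0.7152×G + 0.0722×B
L = 0.2126×0.964686 + 0.7152×0.672443 + 0.0722×0.456411
L ≈ 0.718977


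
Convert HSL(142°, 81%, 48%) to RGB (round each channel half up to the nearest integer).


H=142°, S=0.81, L=0.48
C = (1-|2L-1|)×S = (1-|-0.04|)×0.81 = 0.7776
H' = H/60 = 142/60 ≈ 2.3667; X = C×(1-|H' mod 2 - 1|) = 0.28512
m = L - C/2 = 0.48 - 0.3888 = 0.0912
Sector ⌊H'⌋ = 2 → (R',G',B') = (0.0, 0.7776, 0.28512)
RGB = ((R'+m)×255, (G'+m)×255, (B'+m)×255) = (23.256, 221.544, 95.9616)
Round half up → RGB(23, 222, 96)


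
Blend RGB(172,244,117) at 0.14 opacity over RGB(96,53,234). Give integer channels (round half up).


C = α×F + (1-α)×B, with 1-α = 0.86
R: 0.14×172 + 0.86×96 = 24.08 + 82.56 = 106.64 → 107
G: 0.14×244 + 0.86×53 = 34.16 + 45.58 = 79.74 → 80
B: 0.14×117 + 0.86×234 = 16.38 + 201.24 = 217.62 → 218
= RGB(107, 80, 218)


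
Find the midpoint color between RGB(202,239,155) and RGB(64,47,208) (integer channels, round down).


Midpoint: each channel = ⌊(C₁+C₂)/2⌋
R: ⌊(202+64)/2⌋ = 133
G: ⌊(239+47)/2⌋ = 143
B: ⌊(155+208)/2⌋ = 181
= RGB(133, 143, 181)


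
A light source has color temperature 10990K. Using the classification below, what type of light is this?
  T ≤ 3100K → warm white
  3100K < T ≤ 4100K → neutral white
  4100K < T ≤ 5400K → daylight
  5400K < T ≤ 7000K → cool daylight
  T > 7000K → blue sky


Temperature: 10990K
10990K > 7000K → blue sky
Classification: blue sky


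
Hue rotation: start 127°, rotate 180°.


New hue = (H + rotation) mod 360
New hue = (127 + 180) mod 360
= 307 mod 360
= 307°


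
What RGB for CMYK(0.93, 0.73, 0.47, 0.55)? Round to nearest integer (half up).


R = 255 × (1-C) × (1-K) = 255 × 0.07 × 0.45 = 8.0325 → 8
G = 255 × (1-M) × (1-K) = 255 × 0.27 × 0.45 = 30.9825 → 31
B = 255 × (1-Y) × (1-K) = 255 × 0.53 × 0.45 = 60.8175 → 61
= RGB(8, 31, 61)


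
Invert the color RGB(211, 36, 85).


Invert: (255-R, 255-G, 255-B)
R: 255-211 = 44
G: 255-36 = 219
B: 255-85 = 170
= RGB(44, 219, 170)


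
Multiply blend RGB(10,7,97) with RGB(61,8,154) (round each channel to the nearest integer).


Multiply: C = A×B/255, rounded to nearest integer
R: 10×61/255 = 610/255 ≈ 2.392 → 2
G: 7×8/255 = 56/255 ≈ 0.220 → 0
B: 97×154/255 = 14938/255 ≈ 58.580 → 59
= RGB(2, 0, 59)


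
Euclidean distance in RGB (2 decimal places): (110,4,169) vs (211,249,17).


d = √[(R₁-R₂)² + (G₁-G₂)² + (B₁-B₂)²]
d = √[(110-211)² + (4-249)² + (169-17)²]
d = √[10201 + 60025 + 23104]
d = √93330
d ≈ 305.50


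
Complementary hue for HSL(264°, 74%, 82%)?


Complement = opposite side of color wheel = hue + 180°
H' = (264 + 180) mod 360 = 84°
S and L unchanged.
= HSL(84°, 74%, 82%)


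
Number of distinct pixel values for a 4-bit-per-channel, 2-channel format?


Total bits = 4 bits/channel × 2 channels = 8 bits
Distinct pixel values = 2^8
= 256 pixel values


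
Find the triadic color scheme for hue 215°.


Triadic: equally spaced at 120° intervals
H1 = 215°
H2 = (215 + 120) mod 360 = 335°
H3 = (215 + 240) mod 360 = 95°
Triadic = 215°, 335°, 95°


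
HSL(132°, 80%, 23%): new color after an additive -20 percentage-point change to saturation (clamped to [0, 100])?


Original S = 80%
Adjustment = -20 percentage points
New S = 80 + (-20) = 60
Clamp to [0, 100] → 60
= HSL(132°, 60%, 23%)


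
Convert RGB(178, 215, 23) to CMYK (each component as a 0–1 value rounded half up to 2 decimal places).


R'=178/255≈0.6980, G'=215/255≈0.8431, B'=23/255≈0.0902
K = 1 - max(R',G',B') = 1 - 215/255 = 40/255 = 0.15686… → 0.16
(1-R'-K)/(1-K) simplifies to (max-R)/max with max = 215:
C = (215-178)/215 = 37/215 = 0.17209… → 0.17
M = (215-215)/215 = 0/215 = 0 → 0.00
Y = (215-23)/215 = 192/215 = 0.89302… → 0.89
= CMYK(0.17, 0.00, 0.89, 0.16)


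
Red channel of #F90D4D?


Color: #F90D4D
R = F9 = 249
G = 0D = 13
B = 4D = 77
Red = 249


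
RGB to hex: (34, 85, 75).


R = 34 → 22 (hex)
G = 85 → 55 (hex)
B = 75 → 4B (hex)
Hex = #22554B


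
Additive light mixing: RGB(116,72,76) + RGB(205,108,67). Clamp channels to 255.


Additive: each channel = min(255, C₁+C₂)
R: 116+205 = 321 → 255
G: 72+108 = 180 → 180
B: 76+67 = 143 → 143
= RGB(255, 180, 143)


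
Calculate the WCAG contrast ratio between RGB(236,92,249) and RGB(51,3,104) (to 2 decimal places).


Linearize each sRGB channel c=v/255: c/12.92 if c ≤ 0.04045 else ((c+0.055)/1.055)^2.4
L = 0.2126×R_lin + 0.7152×G_lin + 0.0722×B_lin
Color 1 (236,92,249):
  R=236: 236/255≈0.9255 > 0.04045 → ((0.9255+0.055)/1.055)^2.4 ≈ 0.83880
  G=92: 92/255≈0.3608 > 0.04045 → ((0.3608+0.055)/1.055)^2.4 ≈ 0.10702
  B=249: 249/255≈0.9765 > 0.04045 → ((0.9765+0.055)/1.055)^2.4 ≈ 0.94731
  L1 = 0.2126×0.83880 + 0.7152×0.10702 + 0.0722×0.94731 ≈ 0.32327
Color 2 (51,3,104):
  R=51: 51/255≈0.2000 > 0.04045 → ((0.2000+0.055)/1.055)^2.4 ≈ 0.03310
  G=3: 3/255≈0.0118 ≤ 0.04045 → 0.0118/12.92 ≈ 0.00091
  B=104: 104/255≈0.4078 > 0.04045 → ((0.4078+0.055)/1.055)^2.4 ≈ 0.13843
  L2 = 0.2126×0.03310 + 0.7152×0.00091 + 0.0722×0.13843 ≈ 0.01768
Lighter = 0.32327, Darker = 0.01768
Ratio = (L_lighter + 0.05) / (L_darker + 0.05)
Ratio = (0.32327 + 0.05) / (0.01768 + 0.05) = 0.37327 / 0.06768 ≈ 5.5148
Ratio ≈ 5.51:1


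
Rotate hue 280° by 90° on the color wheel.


New hue = (H + rotation) mod 360
New hue = (280 + 90) mod 360
= 370 mod 360
= 10°


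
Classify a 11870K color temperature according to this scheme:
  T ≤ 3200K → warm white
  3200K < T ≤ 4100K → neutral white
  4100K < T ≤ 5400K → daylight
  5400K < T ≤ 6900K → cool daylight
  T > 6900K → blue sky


Temperature: 11870K
11870K > 6900K → blue sky
Classification: blue sky


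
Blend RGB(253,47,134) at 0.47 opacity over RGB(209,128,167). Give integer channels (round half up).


C = α×F + (1-α)×B, with 1-α = 0.53
R: 0.47×253 + 0.53×209 = 118.91 + 110.77 = 229.68 → 230
G: 0.47×47 + 0.53×128 = 22.09 + 67.84 = 89.93 → 90
B: 0.47×134 + 0.53×167 = 62.98 + 88.51 = 151.49 → 151
= RGB(230, 90, 151)


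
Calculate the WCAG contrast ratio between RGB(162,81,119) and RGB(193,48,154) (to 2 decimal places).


Linearize each sRGB channel c=v/255: c/12.92 if c ≤ 0.04045 else ((c+0.055)/1.055)^2.4
L = 0.2126×R_lin + 0.7152×G_lin + 0.0722×B_lin
Color 1 (162,81,119):
  R=162: 162/255≈0.6353 > 0.04045 → ((0.6353+0.055)/1.055)^2.4 ≈ 0.36131
  G=81: 81/255≈0.3176 > 0.04045 → ((0.3176+0.055)/1.055)^2.4 ≈ 0.08228
  B=119: 119/255≈0.4667 > 0.04045 → ((0.4667+0.055)/1.055)^2.4 ≈ 0.18447
  L1 = 0.2126×0.36131 + 0.7152×0.08228 + 0.0722×0.18447 ≈ 0.14898
Color 2 (193,48,154):
  R=193: 193/255≈0.7569 > 0.04045 → ((0.7569+0.055)/1.055)^2.4 ≈ 0.53328
  G=48: 48/255≈0.1882 > 0.04045 → ((0.1882+0.055)/1.055)^2.4 ≈ 0.02956
  B=154: 154/255≈0.6039 > 0.04045 → ((0.6039+0.055)/1.055)^2.4 ≈ 0.32314
  L2 = 0.2126×0.53328 + 0.7152×0.02956 + 0.0722×0.32314 ≈ 0.15784
Lighter = 0.15784, Darker = 0.14898
Ratio = (L_lighter + 0.05) / (L_darker + 0.05)
Ratio = (0.15784 + 0.05) / (0.14898 + 0.05) = 0.20784 / 0.19898 ≈ 1.0445
Ratio ≈ 1.04:1


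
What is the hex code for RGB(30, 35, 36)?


R = 30 → 1E (hex)
G = 35 → 23 (hex)
B = 36 → 24 (hex)
Hex = #1E2324


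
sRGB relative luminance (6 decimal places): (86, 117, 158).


Linearize each channel (sRGB transfer function): c = v/255; c_lin = c/12.92 if c ≤ 0.04045, else ((c+0.055)/1.055)^2.4
  R: 86/255 ≈ 0.337255 > 0.04045 → ((0.337255+0.055)/1.055)^2.4 ≈ 0.093059
  G: 117/255 ≈ 0.458824 > 0.04045 → ((0.458824+0.055)/1.055)^2.4 ≈ 0.177888
  B: 158/255 ≈ 0.619608 > 0.04045 → ((0.619608+0.055)/1.055)^2.4 ≈ 0.341914
R_lin = 0.093059, G_lin = 0.177888, B_lin = 0.341914
L = 0.2126×R + 0.7152×G + 0.0722×B
L = 0.2126×0.093059 + 0.7152×0.177888 + 0.0722×0.341914
L ≈ 0.171696


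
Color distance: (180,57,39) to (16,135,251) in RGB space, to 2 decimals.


d = √[(R₁-R₂)² + (G₁-G₂)² + (B₁-B₂)²]
d = √[(180-16)² + (57-135)² + (39-251)²]
d = √[26896 + 6084 + 44944]
d = √77924
d ≈ 279.15


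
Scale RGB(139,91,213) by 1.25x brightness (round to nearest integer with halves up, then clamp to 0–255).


Multiply each channel by 1.25, round half up, clamp to [0, 255]
R: 139×1.25 = 173.75 → round → 174
G: 91×1.25 = 113.75 → round → 114
B: 213×1.25 = 266.25 → round → 266 → clamp → 255
= RGB(174, 114, 255)


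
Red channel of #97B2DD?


Color: #97B2DD
R = 97 = 151
G = B2 = 178
B = DD = 221
Red = 151


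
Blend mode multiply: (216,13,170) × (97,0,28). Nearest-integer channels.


Multiply: C = A×B/255, rounded to nearest integer
R: 216×97/255 = 20952/255 ≈ 82.165 → 82
G: 13×0/255 = 0/255 ≈ 0.000 → 0
B: 170×28/255 = 4760/255 ≈ 18.667 → 19
= RGB(82, 0, 19)


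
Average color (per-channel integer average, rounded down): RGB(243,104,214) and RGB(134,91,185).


Midpoint: each channel = ⌊(C₁+C₂)/2⌋
R: ⌊(243+134)/2⌋ = 188
G: ⌊(104+91)/2⌋ = 97
B: ⌊(214+185)/2⌋ = 199
= RGB(188, 97, 199)


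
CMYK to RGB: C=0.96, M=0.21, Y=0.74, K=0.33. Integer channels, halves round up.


R = 255 × (1-C) × (1-K) = 255 × 0.04 × 0.67 = 6.834 → 7
G = 255 × (1-M) × (1-K) = 255 × 0.79 × 0.67 = 134.9715 → 135
B = 255 × (1-Y) × (1-K) = 255 × 0.26 × 0.67 = 44.421 → 44
= RGB(7, 135, 44)


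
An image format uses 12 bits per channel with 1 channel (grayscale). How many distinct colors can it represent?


Total bits = 12 bits/channel × 1 channels = 12 bits
Distinct colors = 2^12
= 4,096 colors


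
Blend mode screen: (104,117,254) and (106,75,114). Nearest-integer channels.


Screen: C = 255 - (255-A)×(255-B)/255, rounded to nearest integer
R: 255 - (255-104)×(255-106)/255 = 255 - 22499/255 ≈ 255 - 88.231 = 166.769 → 167
G: 255 - (255-117)×(255-75)/255 = 255 - 24840/255 ≈ 255 - 97.412 = 157.588 → 158
B: 255 - (255-254)×(255-114)/255 = 255 - 141/255 ≈ 255 - 0.553 = 254.447 → 254
= RGB(167, 158, 254)


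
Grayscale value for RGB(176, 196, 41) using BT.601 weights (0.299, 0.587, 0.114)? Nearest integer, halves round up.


Gray = 0.299×R + 0.587×G + 0.114×B
Gray = 0.299×176 + 0.587×196 + 0.114×41
Gray = 52.624 + 115.052 + 4.674
Gray = 172.350 → round half up → 172
Gray = 172


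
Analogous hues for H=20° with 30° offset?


Base hue: 20°
Left analog: (20 - 30) mod 360 = 350°
Right analog: (20 + 30) mod 360 = 50°
Analogous hues = 350° and 50°


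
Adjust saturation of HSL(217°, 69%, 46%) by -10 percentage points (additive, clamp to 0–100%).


Original S = 69%
Adjustment = -10 percentage points
New S = 69 + (-10) = 59
Clamp to [0, 100] → 59
= HSL(217°, 59%, 46%)


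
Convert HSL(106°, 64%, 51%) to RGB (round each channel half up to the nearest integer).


H=106°, S=0.64, L=0.51
C = (1-|2L-1|)×S = (1-|0.02|)×0.64 = 0.6272
H' = H/60 = 106/60 ≈ 1.7667; X = C×(1-|H' mod 2 - 1|) ≈ 0.1463
m = L - C/2 = 0.51 - 0.3136 = 0.1964
Sector ⌊H'⌋ = 1 → (R',G',B') = (≈0.1463, 0.6272, 0.0)
RGB = ((R'+m)×255, (G'+m)×255, (B'+m)×255) = (87.4004, 210.018, 50.082)
Round half up → RGB(87, 210, 50)


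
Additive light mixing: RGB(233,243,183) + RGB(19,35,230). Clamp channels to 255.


Additive: each channel = min(255, C₁+C₂)
R: 233+19 = 252 → 252
G: 243+35 = 278 → 255
B: 183+230 = 413 → 255
= RGB(252, 255, 255)


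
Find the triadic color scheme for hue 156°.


Triadic: equally spaced at 120° intervals
H1 = 156°
H2 = (156 + 120) mod 360 = 276°
H3 = (156 + 240) mod 360 = 36°
Triadic = 156°, 276°, 36°


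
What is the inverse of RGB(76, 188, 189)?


Invert: (255-R, 255-G, 255-B)
R: 255-76 = 179
G: 255-188 = 67
B: 255-189 = 66
= RGB(179, 67, 66)


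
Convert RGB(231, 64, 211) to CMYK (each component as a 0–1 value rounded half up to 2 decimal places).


R'=231/255≈0.9059, G'=64/255≈0.2510, B'=211/255≈0.8275
K = 1 - max(R',G',B') = 1 - 231/255 = 24/255 = 0.09411… → 0.09
(1-R'-K)/(1-K) simplifies to (max-R)/max with max = 231:
C = (231-231)/231 = 0/231 = 0 → 0.00
M = (231-64)/231 = 167/231 = 0.72294… → 0.72
Y = (231-211)/231 = 20/231 = 0.08658… → 0.09
= CMYK(0.00, 0.72, 0.09, 0.09)


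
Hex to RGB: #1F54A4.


1F → 31 (R)
54 → 84 (G)
A4 → 164 (B)
= RGB(31, 84, 164)


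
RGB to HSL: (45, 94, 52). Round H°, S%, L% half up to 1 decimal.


Normalize: R'=45/255≈0.1765, G'=94/255≈0.3686, B'=52/255≈0.2039
Max=94/255, Min=45/255, Δ=Max-Min=49/255
L = (Max+Min)/2 = (94+45)/510 = 139/510 = 0.27254… → L = 27.3%
L ≤ 0.5 → S = Δ/(Max+Min) = 49/(94+45) = 49/139 = 0.35251… → S = 35.3%
(the 1/255 factors cancel in S and H, so raw channel differences can be used)
Max is G' → H = 60 × ((B-R)/Δ + 2) = 60 × ((52-45)/49 + 2)
  7/49 + 2 = 0.1428… + 2 = 2.1428…
  H = 60 × 2.1428… = 128.571…° → H = 128.6°
= HSL(128.6°, 35.3%, 27.3%)


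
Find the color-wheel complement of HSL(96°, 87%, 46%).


Complement = opposite side of color wheel = hue + 180°
H' = (96 + 180) mod 360 = 276°
S and L unchanged.
= HSL(276°, 87%, 46%)


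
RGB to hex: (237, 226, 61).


R = 237 → ED (hex)
G = 226 → E2 (hex)
B = 61 → 3D (hex)
Hex = #EDE23D


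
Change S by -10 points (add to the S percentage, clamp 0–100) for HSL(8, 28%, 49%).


Original S = 28%
Adjustment = -10 percentage points
New S = 28 + (-10) = 18
Clamp to [0, 100] → 18
= HSL(8°, 18%, 49%)


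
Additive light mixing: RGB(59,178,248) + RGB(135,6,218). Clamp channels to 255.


Additive: each channel = min(255, C₁+C₂)
R: 59+135 = 194 → 194
G: 178+6 = 184 → 184
B: 248+218 = 466 → 255
= RGB(194, 184, 255)


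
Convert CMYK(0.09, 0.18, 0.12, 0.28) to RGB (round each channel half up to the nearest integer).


R = 255 × (1-C) × (1-K) = 255 × 0.91 × 0.72 = 167.076 → 167
G = 255 × (1-M) × (1-K) = 255 × 0.82 × 0.72 = 150.552 → 151
B = 255 × (1-Y) × (1-K) = 255 × 0.88 × 0.72 = 161.568 → 162
= RGB(167, 151, 162)


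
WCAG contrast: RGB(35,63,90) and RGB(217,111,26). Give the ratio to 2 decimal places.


Linearize each sRGB channel c=v/255: c/12.92 if c ≤ 0.04045 else ((c+0.055)/1.055)^2.4
L = 0.2126×R_lin + 0.7152×G_lin + 0.0722×B_lin
Color 1 (35,63,90):
  R=35: 35/255≈0.1373 > 0.04045 → ((0.1373+0.055)/1.055)^2.4 ≈ 0.01681
  G=63: 63/255≈0.2471 > 0.04045 → ((0.2471+0.055)/1.055)^2.4 ≈ 0.04971
  B=90: 90/255≈0.3529 > 0.04045 → ((0.3529+0.055)/1.055)^2.4 ≈ 0.10224
  L1 = 0.2126×0.01681 + 0.7152×0.04971 + 0.0722×0.10224 ≈ 0.04651
Color 2 (217,111,26):
  R=217: 217/255≈0.8510 > 0.04045 → ((0.8510+0.055)/1.055)^2.4 ≈ 0.69387
  G=111: 111/255≈0.4353 > 0.04045 → ((0.4353+0.055)/1.055)^2.4 ≈ 0.15896
  B=26: 26/255≈0.1020 > 0.04045 → ((0.1020+0.055)/1.055)^2.4 ≈ 0.01033
  L2 = 0.2126×0.69387 + 0.7152×0.15896 + 0.0722×0.01033 ≈ 0.26195
Lighter = 0.26195, Darker = 0.04651
Ratio = (L_lighter + 0.05) / (L_darker + 0.05)
Ratio = (0.26195 + 0.05) / (0.04651 + 0.05) = 0.31195 / 0.09651 ≈ 3.2325
Ratio ≈ 3.23:1


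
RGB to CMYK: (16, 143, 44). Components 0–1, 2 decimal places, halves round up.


R'=16/255≈0.0627, G'=143/255≈0.5608, B'=44/255≈0.1725
K = 1 - max(R',G',B') = 1 - 143/255 = 112/255 = 0.43921… → 0.44
(1-R'-K)/(1-K) simplifies to (max-R)/max with max = 143:
C = (143-16)/143 = 127/143 = 0.88811… → 0.89
M = (143-143)/143 = 0/143 = 0 → 0.00
Y = (143-44)/143 = 99/143 = 0.69230… → 0.69
= CMYK(0.89, 0.00, 0.69, 0.44)


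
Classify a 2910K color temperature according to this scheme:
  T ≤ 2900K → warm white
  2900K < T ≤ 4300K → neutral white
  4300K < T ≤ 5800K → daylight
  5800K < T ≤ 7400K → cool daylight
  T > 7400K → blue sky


Temperature: 2910K
2900K < 2910K ≤ 4300K → neutral white
Classification: neutral white


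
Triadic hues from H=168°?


Triadic: equally spaced at 120° intervals
H1 = 168°
H2 = (168 + 120) mod 360 = 288°
H3 = (168 + 240) mod 360 = 48°
Triadic = 168°, 288°, 48°


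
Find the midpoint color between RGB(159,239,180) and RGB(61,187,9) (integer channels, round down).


Midpoint: each channel = ⌊(C₁+C₂)/2⌋
R: ⌊(159+61)/2⌋ = 110
G: ⌊(239+187)/2⌋ = 213
B: ⌊(180+9)/2⌋ = 94
= RGB(110, 213, 94)


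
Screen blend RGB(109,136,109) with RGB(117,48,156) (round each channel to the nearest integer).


Screen: C = 255 - (255-A)×(255-B)/255, rounded to nearest integer
R: 255 - (255-109)×(255-117)/255 = 255 - 20148/255 ≈ 255 - 79.012 = 175.988 → 176
G: 255 - (255-136)×(255-48)/255 = 255 - 24633/255 ≈ 255 - 96.600 = 158.400 → 158
B: 255 - (255-109)×(255-156)/255 = 255 - 14454/255 ≈ 255 - 56.682 = 198.318 → 198
= RGB(176, 158, 198)


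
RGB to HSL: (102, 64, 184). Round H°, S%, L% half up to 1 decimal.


Normalize: R'=102/255≈0.4000, G'=64/255≈0.2510, B'=184/255≈0.7216
Max=184/255, Min=64/255, Δ=Max-Min=120/255
L = (Max+Min)/2 = (184+64)/510 = 248/510 = 0.48627… → L = 48.6%
L ≤ 0.5 → S = Δ/(Max+Min) = 120/(184+64) = 120/248 = 0.48387… → S = 48.4%
(the 1/255 factors cancel in S and H, so raw channel differences can be used)
Max is B' → H = 60 × ((R-G)/Δ + 4) = 60 × ((102-64)/120 + 4)
  38/120 + 4 = 0.3166… + 4 = 4.3166…
  H = 60 × 4.3166… = 259° → H = 259.0°
= HSL(259.0°, 48.4%, 48.6%)


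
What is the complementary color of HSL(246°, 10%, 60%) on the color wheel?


Complement = opposite side of color wheel = hue + 180°
H' = (246 + 180) mod 360 = 66°
S and L unchanged.
= HSL(66°, 10%, 60%)


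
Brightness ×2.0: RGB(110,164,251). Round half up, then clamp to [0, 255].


Multiply each channel by 2.0, round half up, clamp to [0, 255]
R: 110×2.0 = 220
G: 164×2.0 = 328 → clamp → 255
B: 251×2.0 = 502 → clamp → 255
= RGB(220, 255, 255)


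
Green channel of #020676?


Color: #020676
R = 02 = 2
G = 06 = 6
B = 76 = 118
Green = 6


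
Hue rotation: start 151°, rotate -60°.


New hue = (H + rotation) mod 360
New hue = (151 -60) mod 360
= 91 mod 360
= 91°


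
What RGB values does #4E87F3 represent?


4E → 78 (R)
87 → 135 (G)
F3 → 243 (B)
= RGB(78, 135, 243)


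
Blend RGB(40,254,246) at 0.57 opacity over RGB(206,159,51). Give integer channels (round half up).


C = α×F + (1-α)×B, with 1-α = 0.43
R: 0.57×40 + 0.43×206 = 22.80 + 88.58 = 111.38 → 111
G: 0.57×254 + 0.43×159 = 144.78 + 68.37 = 213.15 → 213
B: 0.57×246 + 0.43×51 = 140.22 + 21.93 = 162.15 → 162
= RGB(111, 213, 162)


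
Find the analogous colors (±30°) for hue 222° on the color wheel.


Base hue: 222°
Left analog: (222 - 30) mod 360 = 192°
Right analog: (222 + 30) mod 360 = 252°
Analogous hues = 192° and 252°


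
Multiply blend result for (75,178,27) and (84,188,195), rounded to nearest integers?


Multiply: C = A×B/255, rounded to nearest integer
R: 75×84/255 = 6300/255 ≈ 24.706 → 25
G: 178×188/255 = 33464/255 ≈ 131.231 → 131
B: 27×195/255 = 5265/255 ≈ 20.647 → 21
= RGB(25, 131, 21)


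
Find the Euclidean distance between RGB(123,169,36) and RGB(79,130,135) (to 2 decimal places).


d = √[(R₁-R₂)² + (G₁-G₂)² + (B₁-B₂)²]
d = √[(123-79)² + (169-130)² + (36-135)²]
d = √[1936 + 1521 + 9801]
d = √13258
d ≈ 115.14


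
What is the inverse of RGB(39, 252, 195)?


Invert: (255-R, 255-G, 255-B)
R: 255-39 = 216
G: 255-252 = 3
B: 255-195 = 60
= RGB(216, 3, 60)


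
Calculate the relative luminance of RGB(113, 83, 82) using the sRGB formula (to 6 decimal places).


Linearize each channel (sRGB transfer function): c = v/255; c_lin = c/12.92 if c ≤ 0.04045, else ((c+0.055)/1.055)^2.4
  R: 113/255 ≈ 0.443137 > 0.04045 → ((0.443137+0.055)/1.055)^2.4 ≈ 0.165132
  G: 83/255 ≈ 0.325490 > 0.04045 → ((0.325490+0.055)/1.055)^2.4 ≈ 0.086500
  B: 82/255 ≈ 0.321569 > 0.04045 → ((0.321569+0.055)/1.055)^2.4 ≈ 0.084376
R_lin = 0.165132, G_lin = 0.086500, B_lin = 0.084376
L = 0.2126×R + 0.7152×G + 0.0722×B
L = 0.2126×0.165132 + 0.7152×0.086500 + 0.0722×0.084376
L ≈ 0.103064


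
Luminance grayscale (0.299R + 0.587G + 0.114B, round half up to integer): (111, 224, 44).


Gray = 0.299×R + 0.587×G + 0.114×B
Gray = 0.299×111 + 0.587×224 + 0.114×44
Gray = 33.189 + 131.488 + 5.016
Gray = 169.693 → round half up → 170
Gray = 170


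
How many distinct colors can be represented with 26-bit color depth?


Colors = 2^bits = 2^26
= 67,108,864 colors


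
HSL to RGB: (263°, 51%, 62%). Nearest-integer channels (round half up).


H=263°, S=0.51, L=0.62
C = (1-|2L-1|)×S = (1-|0.24|)×0.51 = 0.3876
H' = H/60 = 263/60 ≈ 4.3833; X = C×(1-|H' mod 2 - 1|) = 0.14858
m = L - C/2 = 0.62 - 0.1938 = 0.4262
Sector ⌊H'⌋ = 4 → (R',G',B') = (0.14858, 0.0, 0.3876)
RGB = ((R'+m)×255, (G'+m)×255, (B'+m)×255) = (146.5689, 108.681, 207.519)
Round half up → RGB(147, 109, 208)


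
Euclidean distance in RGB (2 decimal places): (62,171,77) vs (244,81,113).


d = √[(R₁-R₂)² + (G₁-G₂)² + (B₁-B₂)²]
d = √[(62-244)² + (171-81)² + (77-113)²]
d = √[33124 + 8100 + 1296]
d = √42520
d ≈ 206.20


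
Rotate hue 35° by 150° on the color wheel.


New hue = (H + rotation) mod 360
New hue = (35 + 150) mod 360
= 185 mod 360
= 185°


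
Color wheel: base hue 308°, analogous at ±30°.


Base hue: 308°
Left analog: (308 - 30) mod 360 = 278°
Right analog: (308 + 30) mod 360 = 338°
Analogous hues = 278° and 338°


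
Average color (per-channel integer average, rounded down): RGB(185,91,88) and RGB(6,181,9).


Midpoint: each channel = ⌊(C₁+C₂)/2⌋
R: ⌊(185+6)/2⌋ = 95
G: ⌊(91+181)/2⌋ = 136
B: ⌊(88+9)/2⌋ = 48
= RGB(95, 136, 48)


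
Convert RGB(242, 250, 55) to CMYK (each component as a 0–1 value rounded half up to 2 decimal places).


R'=242/255≈0.9490, G'=250/255≈0.9804, B'=55/255≈0.2157
K = 1 - max(R',G',B') = 1 - 250/255 = 5/255 = 0.01960… → 0.02
(1-R'-K)/(1-K) simplifies to (max-R)/max with max = 250:
C = (250-242)/250 = 8/250 = 0.032 → 0.03
M = (250-250)/250 = 0/250 = 0 → 0.00
Y = (250-55)/250 = 195/250 = 0.78 → 0.78
= CMYK(0.03, 0.00, 0.78, 0.02)
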